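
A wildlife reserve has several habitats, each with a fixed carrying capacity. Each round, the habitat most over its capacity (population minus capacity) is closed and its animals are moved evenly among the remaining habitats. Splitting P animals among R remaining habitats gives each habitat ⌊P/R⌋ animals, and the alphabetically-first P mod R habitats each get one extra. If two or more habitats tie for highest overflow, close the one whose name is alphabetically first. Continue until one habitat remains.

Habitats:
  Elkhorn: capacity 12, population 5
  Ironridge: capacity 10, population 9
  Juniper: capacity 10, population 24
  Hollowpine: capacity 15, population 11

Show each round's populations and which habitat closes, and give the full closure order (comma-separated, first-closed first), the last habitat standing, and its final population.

Closure order: Juniper, Ironridge, Hollowpine
Last habitat: Elkhorn with 49 animals

Round 1: Elkhorn=5 Hollowpine=11 Ironridge=9 Juniper=24 → close Juniper (overflow 14)
  24÷3 = 8 each, +1 to first 0
Round 2: Elkhorn=13 Hollowpine=19 Ironridge=17 → close Ironridge (overflow 7)
  17÷2 = 8 each, +1 to first 1
Round 3: Elkhorn=22 Hollowpine=27 → close Hollowpine (overflow 12)
  27÷1 = 27 each, +1 to first 0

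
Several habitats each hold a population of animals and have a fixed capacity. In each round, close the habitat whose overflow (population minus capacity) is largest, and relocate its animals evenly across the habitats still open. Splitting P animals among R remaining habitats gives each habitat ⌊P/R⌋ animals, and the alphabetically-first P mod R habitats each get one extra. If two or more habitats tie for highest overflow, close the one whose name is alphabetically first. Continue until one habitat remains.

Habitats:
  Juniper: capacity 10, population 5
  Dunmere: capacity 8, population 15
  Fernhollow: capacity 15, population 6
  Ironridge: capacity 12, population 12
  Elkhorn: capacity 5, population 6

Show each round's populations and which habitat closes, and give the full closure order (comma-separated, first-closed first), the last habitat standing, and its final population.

Closure order: Dunmere, Elkhorn, Ironridge, Juniper
Last habitat: Fernhollow with 44 animals

Round 1: Dunmere=15 Elkhorn=6 Fernhollow=6 Ironridge=12 Juniper=5 → close Dunmere (overflow 7)
  15÷4 = 3 each, +1 to first 3
Round 2: Elkhorn=10 Fernhollow=10 Ironridge=16 Juniper=8 → close Elkhorn (overflow 5)
  10÷3 = 3 each, +1 to first 1
Round 3: Fernhollow=14 Ironridge=19 Juniper=11 → close Ironridge (overflow 7)
  19÷2 = 9 each, +1 to first 1
Round 4: Fernhollow=24 Juniper=20 → close Juniper (overflow 10)
  20÷1 = 20 each, +1 to first 0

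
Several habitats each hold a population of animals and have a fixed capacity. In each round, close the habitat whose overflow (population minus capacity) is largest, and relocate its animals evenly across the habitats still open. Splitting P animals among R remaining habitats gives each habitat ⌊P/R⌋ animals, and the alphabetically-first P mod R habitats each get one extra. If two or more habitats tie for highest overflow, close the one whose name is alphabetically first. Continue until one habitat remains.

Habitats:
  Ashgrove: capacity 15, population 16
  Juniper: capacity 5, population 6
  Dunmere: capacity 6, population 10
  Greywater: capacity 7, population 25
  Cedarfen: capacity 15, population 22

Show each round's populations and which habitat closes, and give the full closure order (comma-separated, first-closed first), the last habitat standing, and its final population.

Round 1: Ashgrove=16 Cedarfen=22 Dunmere=10 Greywater=25 Juniper=6 → close Greywater (overflow 18)
  25÷4 = 6 each, +1 to first 1
Round 2: Ashgrove=23 Cedarfen=28 Dunmere=16 Juniper=12 → close Cedarfen (overflow 13)
  28÷3 = 9 each, +1 to first 1
Round 3: Ashgrove=33 Dunmere=25 Juniper=21 → close Dunmere (overflow 19)
  25÷2 = 12 each, +1 to first 1
Round 4: Ashgrove=46 Juniper=33 → close Ashgrove (overflow 31)
  46÷1 = 46 each, +1 to first 0

Closure order: Greywater, Cedarfen, Dunmere, Ashgrove
Last habitat: Juniper with 79 animals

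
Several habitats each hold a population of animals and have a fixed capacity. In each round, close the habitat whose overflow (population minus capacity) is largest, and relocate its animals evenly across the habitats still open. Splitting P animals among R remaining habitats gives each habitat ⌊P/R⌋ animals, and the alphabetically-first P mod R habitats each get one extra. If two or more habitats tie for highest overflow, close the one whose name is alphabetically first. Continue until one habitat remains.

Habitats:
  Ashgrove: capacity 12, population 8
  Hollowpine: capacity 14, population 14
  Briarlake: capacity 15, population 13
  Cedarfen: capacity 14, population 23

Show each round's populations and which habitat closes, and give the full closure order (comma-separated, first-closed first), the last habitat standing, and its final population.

Round 1: Ashgrove=8 Briarlake=13 Cedarfen=23 Hollowpine=14 → close Cedarfen (overflow 9)
  23÷3 = 7 each, +1 to first 2
Round 2: Ashgrove=16 Briarlake=21 Hollowpine=21 → close Hollowpine (overflow 7)
  21÷2 = 10 each, +1 to first 1
Round 3: Ashgrove=27 Briarlake=31 → close Briarlake (overflow 16)
  31÷1 = 31 each, +1 to first 0

Closure order: Cedarfen, Hollowpine, Briarlake
Last habitat: Ashgrove with 58 animals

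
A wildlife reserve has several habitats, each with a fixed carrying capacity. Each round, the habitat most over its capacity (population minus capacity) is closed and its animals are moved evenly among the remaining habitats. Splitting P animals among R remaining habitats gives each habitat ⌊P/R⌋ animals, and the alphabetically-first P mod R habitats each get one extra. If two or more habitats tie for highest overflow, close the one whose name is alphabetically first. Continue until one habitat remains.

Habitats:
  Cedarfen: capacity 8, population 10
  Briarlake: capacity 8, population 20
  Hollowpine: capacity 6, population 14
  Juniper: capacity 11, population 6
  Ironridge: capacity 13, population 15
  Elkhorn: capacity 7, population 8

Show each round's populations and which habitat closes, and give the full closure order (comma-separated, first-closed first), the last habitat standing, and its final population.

Round 1: Briarlake=20 Cedarfen=10 Elkhorn=8 Hollowpine=14 Ironridge=15 Juniper=6 → close Briarlake (overflow 12)
  20÷5 = 4 each, +1 to first 0
Round 2: Cedarfen=14 Elkhorn=12 Hollowpine=18 Ironridge=19 Juniper=10 → close Hollowpine (overflow 12)
  18÷4 = 4 each, +1 to first 2
Round 3: Cedarfen=19 Elkhorn=17 Ironridge=23 Juniper=14 → close Cedarfen (overflow 11)
  19÷3 = 6 each, +1 to first 1
Round 4: Elkhorn=24 Ironridge=29 Juniper=20 → close Elkhorn (overflow 17)
  24÷2 = 12 each, +1 to first 0
Round 5: Ironridge=41 Juniper=32 → close Ironridge (overflow 28)
  41÷1 = 41 each, +1 to first 0

Closure order: Briarlake, Hollowpine, Cedarfen, Elkhorn, Ironridge
Last habitat: Juniper with 73 animals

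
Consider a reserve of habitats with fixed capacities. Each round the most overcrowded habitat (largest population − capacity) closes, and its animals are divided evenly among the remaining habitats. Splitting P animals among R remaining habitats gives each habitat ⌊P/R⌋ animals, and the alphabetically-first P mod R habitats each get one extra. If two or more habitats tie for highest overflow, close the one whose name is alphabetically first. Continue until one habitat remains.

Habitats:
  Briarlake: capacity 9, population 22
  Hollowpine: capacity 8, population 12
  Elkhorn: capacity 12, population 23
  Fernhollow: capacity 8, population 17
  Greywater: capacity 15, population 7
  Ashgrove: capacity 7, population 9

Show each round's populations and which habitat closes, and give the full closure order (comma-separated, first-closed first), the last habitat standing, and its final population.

Closure order: Briarlake, Elkhorn, Fernhollow, Ashgrove, Hollowpine
Last habitat: Greywater with 90 animals

Round 1: Ashgrove=9 Briarlake=22 Elkhorn=23 Fernhollow=17 Greywater=7 Hollowpine=12 → close Briarlake (overflow 13)
  22÷5 = 4 each, +1 to first 2
Round 2: Ashgrove=14 Elkhorn=28 Fernhollow=21 Greywater=11 Hollowpine=16 → close Elkhorn (overflow 16)
  28÷4 = 7 each, +1 to first 0
Round 3: Ashgrove=21 Fernhollow=28 Greywater=18 Hollowpine=23 → close Fernhollow (overflow 20)
  28÷3 = 9 each, +1 to first 1
Round 4: Ashgrove=31 Greywater=27 Hollowpine=32 → close Ashgrove (overflow 24)
  31÷2 = 15 each, +1 to first 1
Round 5: Greywater=43 Hollowpine=47 → close Hollowpine (overflow 39)
  47÷1 = 47 each, +1 to first 0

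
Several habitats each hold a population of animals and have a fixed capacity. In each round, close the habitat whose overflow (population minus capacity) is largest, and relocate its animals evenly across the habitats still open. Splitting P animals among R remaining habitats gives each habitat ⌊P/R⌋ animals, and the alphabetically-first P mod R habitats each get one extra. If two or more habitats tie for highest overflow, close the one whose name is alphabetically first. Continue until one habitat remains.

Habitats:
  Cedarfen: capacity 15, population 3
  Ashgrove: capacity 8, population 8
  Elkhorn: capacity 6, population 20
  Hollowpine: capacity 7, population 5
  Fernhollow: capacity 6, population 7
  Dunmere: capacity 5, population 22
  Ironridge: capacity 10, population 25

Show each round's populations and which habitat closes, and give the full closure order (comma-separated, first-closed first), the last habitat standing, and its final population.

Round 1: Ashgrove=8 Cedarfen=3 Dunmere=22 Elkhorn=20 Fernhollow=7 Hollowpine=5 Ironridge=25 → close Dunmere (overflow 17)
  22÷6 = 3 each, +1 to first 4
Round 2: Ashgrove=12 Cedarfen=7 Elkhorn=24 Fernhollow=11 Hollowpine=8 Ironridge=28 → close Elkhorn (overflow 18)
  24÷5 = 4 each, +1 to first 4
Round 3: Ashgrove=17 Cedarfen=12 Fernhollow=16 Hollowpine=13 Ironridge=32 → close Ironridge (overflow 22)
  32÷4 = 8 each, +1 to first 0
Round 4: Ashgrove=25 Cedarfen=20 Fernhollow=24 Hollowpine=21 → close Fernhollow (overflow 18)
  24÷3 = 8 each, +1 to first 0
Round 5: Ashgrove=33 Cedarfen=28 Hollowpine=29 → close Ashgrove (overflow 25)
  33÷2 = 16 each, +1 to first 1
Round 6: Cedarfen=45 Hollowpine=45 → close Hollowpine (overflow 38)
  45÷1 = 45 each, +1 to first 0

Closure order: Dunmere, Elkhorn, Ironridge, Fernhollow, Ashgrove, Hollowpine
Last habitat: Cedarfen with 90 animals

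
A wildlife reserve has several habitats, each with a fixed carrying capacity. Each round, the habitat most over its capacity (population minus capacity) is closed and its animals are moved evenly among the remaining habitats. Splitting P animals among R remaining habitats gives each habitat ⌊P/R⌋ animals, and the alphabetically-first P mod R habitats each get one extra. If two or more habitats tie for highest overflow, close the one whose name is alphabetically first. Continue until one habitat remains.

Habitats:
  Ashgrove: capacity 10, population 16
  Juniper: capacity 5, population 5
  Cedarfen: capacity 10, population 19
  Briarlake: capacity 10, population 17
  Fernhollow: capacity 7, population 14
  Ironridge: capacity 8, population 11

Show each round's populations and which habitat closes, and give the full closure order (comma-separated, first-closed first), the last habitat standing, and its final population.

Round 1: Ashgrove=16 Briarlake=17 Cedarfen=19 Fernhollow=14 Ironridge=11 Juniper=5 → close Cedarfen (overflow 9)
  19÷5 = 3 each, +1 to first 4
Round 2: Ashgrove=20 Briarlake=21 Fernhollow=18 Ironridge=15 Juniper=8 → close Briarlake (overflow 11)
  21÷4 = 5 each, +1 to first 1
Round 3: Ashgrove=26 Fernhollow=23 Ironridge=20 Juniper=13 → close Ashgrove (overflow 16)
  26÷3 = 8 each, +1 to first 2
Round 4: Fernhollow=32 Ironridge=29 Juniper=21 → close Fernhollow (overflow 25)
  32÷2 = 16 each, +1 to first 0
Round 5: Ironridge=45 Juniper=37 → close Ironridge (overflow 37)
  45÷1 = 45 each, +1 to first 0

Closure order: Cedarfen, Briarlake, Ashgrove, Fernhollow, Ironridge
Last habitat: Juniper with 82 animals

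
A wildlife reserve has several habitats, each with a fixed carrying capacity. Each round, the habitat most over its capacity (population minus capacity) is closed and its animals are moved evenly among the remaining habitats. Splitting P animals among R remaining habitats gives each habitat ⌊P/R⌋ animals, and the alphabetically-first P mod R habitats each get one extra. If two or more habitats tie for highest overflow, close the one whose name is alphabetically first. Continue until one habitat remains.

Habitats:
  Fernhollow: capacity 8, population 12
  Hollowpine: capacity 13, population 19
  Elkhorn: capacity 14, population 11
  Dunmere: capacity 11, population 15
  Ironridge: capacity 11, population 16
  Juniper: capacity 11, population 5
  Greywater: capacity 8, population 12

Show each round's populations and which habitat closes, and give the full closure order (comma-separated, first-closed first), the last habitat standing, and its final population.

Round 1: Dunmere=15 Elkhorn=11 Fernhollow=12 Greywater=12 Hollowpine=19 Ironridge=16 Juniper=5 → close Hollowpine (overflow 6)
  19÷6 = 3 each, +1 to first 1
Round 2: Dunmere=19 Elkhorn=14 Fernhollow=15 Greywater=15 Ironridge=19 Juniper=8 → close Dunmere (overflow 8)
  19÷5 = 3 each, +1 to first 4
Round 3: Elkhorn=18 Fernhollow=19 Greywater=19 Ironridge=23 Juniper=11 → close Ironridge (overflow 12)
  23÷4 = 5 each, +1 to first 3
Round 4: Elkhorn=24 Fernhollow=25 Greywater=25 Juniper=16 → close Fernhollow (overflow 17)
  25÷3 = 8 each, +1 to first 1
Round 5: Elkhorn=33 Greywater=33 Juniper=24 → close Greywater (overflow 25)
  33÷2 = 16 each, +1 to first 1
Round 6: Elkhorn=50 Juniper=40 → close Elkhorn (overflow 36)
  50÷1 = 50 each, +1 to first 0

Closure order: Hollowpine, Dunmere, Ironridge, Fernhollow, Greywater, Elkhorn
Last habitat: Juniper with 90 animals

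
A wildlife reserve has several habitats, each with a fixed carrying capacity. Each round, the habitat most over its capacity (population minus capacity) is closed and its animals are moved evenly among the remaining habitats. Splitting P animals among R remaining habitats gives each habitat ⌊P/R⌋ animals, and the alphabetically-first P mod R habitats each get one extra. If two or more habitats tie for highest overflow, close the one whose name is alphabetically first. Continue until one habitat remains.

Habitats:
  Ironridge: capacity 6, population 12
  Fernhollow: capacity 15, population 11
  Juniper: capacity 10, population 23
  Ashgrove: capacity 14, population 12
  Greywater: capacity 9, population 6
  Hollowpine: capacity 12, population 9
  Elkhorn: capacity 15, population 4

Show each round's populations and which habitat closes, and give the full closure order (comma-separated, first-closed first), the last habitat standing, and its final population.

Round 1: Ashgrove=12 Elkhorn=4 Fernhollow=11 Greywater=6 Hollowpine=9 Ironridge=12 Juniper=23 → close Juniper (overflow 13)
  23÷6 = 3 each, +1 to first 5
Round 2: Ashgrove=16 Elkhorn=8 Fernhollow=15 Greywater=10 Hollowpine=13 Ironridge=15 → close Ironridge (overflow 9)
  15÷5 = 3 each, +1 to first 0
Round 3: Ashgrove=19 Elkhorn=11 Fernhollow=18 Greywater=13 Hollowpine=16 → close Ashgrove (overflow 5)
  19÷4 = 4 each, +1 to first 3
Round 4: Elkhorn=16 Fernhollow=23 Greywater=18 Hollowpine=20 → close Greywater (overflow 9)
  18÷3 = 6 each, +1 to first 0
Round 5: Elkhorn=22 Fernhollow=29 Hollowpine=26 → close Fernhollow (overflow 14)
  29÷2 = 14 each, +1 to first 1
Round 6: Elkhorn=37 Hollowpine=40 → close Hollowpine (overflow 28)
  40÷1 = 40 each, +1 to first 0

Closure order: Juniper, Ironridge, Ashgrove, Greywater, Fernhollow, Hollowpine
Last habitat: Elkhorn with 77 animals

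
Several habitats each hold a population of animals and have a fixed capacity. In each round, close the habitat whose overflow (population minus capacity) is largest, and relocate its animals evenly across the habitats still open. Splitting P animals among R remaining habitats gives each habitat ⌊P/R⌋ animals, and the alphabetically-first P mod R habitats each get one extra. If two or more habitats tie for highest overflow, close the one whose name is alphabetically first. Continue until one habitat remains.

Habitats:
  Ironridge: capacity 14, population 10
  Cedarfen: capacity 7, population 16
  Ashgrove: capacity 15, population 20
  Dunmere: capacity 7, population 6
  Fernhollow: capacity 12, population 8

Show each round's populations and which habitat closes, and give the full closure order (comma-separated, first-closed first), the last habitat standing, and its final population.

Round 1: Ashgrove=20 Cedarfen=16 Dunmere=6 Fernhollow=8 Ironridge=10 → close Cedarfen (overflow 9)
  16÷4 = 4 each, +1 to first 0
Round 2: Ashgrove=24 Dunmere=10 Fernhollow=12 Ironridge=14 → close Ashgrove (overflow 9)
  24÷3 = 8 each, +1 to first 0
Round 3: Dunmere=18 Fernhollow=20 Ironridge=22 → close Dunmere (overflow 11)
  18÷2 = 9 each, +1 to first 0
Round 4: Fernhollow=29 Ironridge=31 → close Fernhollow (overflow 17)
  29÷1 = 29 each, +1 to first 0

Closure order: Cedarfen, Ashgrove, Dunmere, Fernhollow
Last habitat: Ironridge with 60 animals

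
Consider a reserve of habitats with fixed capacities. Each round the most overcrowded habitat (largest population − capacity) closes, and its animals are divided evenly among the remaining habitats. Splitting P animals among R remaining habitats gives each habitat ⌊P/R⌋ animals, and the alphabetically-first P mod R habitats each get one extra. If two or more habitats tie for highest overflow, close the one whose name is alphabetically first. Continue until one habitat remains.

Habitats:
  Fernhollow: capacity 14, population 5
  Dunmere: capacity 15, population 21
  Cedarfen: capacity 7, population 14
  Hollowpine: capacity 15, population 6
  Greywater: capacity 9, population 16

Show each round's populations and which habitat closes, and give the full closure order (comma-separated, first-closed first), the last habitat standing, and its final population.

Closure order: Cedarfen, Dunmere, Greywater, Fernhollow
Last habitat: Hollowpine with 62 animals

Round 1: Cedarfen=14 Dunmere=21 Fernhollow=5 Greywater=16 Hollowpine=6 → close Cedarfen (overflow 7)
  14÷4 = 3 each, +1 to first 2
Round 2: Dunmere=25 Fernhollow=9 Greywater=19 Hollowpine=9 → close Dunmere (overflow 10)
  25÷3 = 8 each, +1 to first 1
Round 3: Fernhollow=18 Greywater=27 Hollowpine=17 → close Greywater (overflow 18)
  27÷2 = 13 each, +1 to first 1
Round 4: Fernhollow=32 Hollowpine=30 → close Fernhollow (overflow 18)
  32÷1 = 32 each, +1 to first 0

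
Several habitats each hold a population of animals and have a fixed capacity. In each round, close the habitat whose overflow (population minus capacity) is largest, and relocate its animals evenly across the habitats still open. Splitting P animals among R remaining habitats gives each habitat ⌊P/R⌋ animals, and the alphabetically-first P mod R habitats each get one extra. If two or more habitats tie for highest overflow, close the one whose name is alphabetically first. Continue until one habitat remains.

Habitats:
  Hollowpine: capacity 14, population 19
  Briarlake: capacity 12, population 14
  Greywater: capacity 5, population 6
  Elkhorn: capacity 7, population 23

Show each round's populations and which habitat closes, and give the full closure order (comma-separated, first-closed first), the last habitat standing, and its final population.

Round 1: Briarlake=14 Elkhorn=23 Greywater=6 Hollowpine=19 → close Elkhorn (overflow 16)
  23÷3 = 7 each, +1 to first 2
Round 2: Briarlake=22 Greywater=14 Hollowpine=26 → close Hollowpine (overflow 12)
  26÷2 = 13 each, +1 to first 0
Round 3: Briarlake=35 Greywater=27 → close Briarlake (overflow 23)
  35÷1 = 35 each, +1 to first 0

Closure order: Elkhorn, Hollowpine, Briarlake
Last habitat: Greywater with 62 animals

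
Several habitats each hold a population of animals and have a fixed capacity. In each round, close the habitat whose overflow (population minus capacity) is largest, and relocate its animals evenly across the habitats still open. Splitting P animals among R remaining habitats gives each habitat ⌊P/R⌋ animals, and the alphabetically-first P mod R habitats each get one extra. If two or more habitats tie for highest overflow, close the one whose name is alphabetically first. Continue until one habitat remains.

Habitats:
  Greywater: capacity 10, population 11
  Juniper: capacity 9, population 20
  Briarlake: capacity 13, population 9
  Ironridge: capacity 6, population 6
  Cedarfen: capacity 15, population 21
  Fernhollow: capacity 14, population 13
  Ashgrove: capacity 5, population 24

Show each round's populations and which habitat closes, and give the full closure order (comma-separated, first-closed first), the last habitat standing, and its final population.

Closure order: Ashgrove, Juniper, Cedarfen, Greywater, Fernhollow, Ironridge
Last habitat: Briarlake with 104 animals

Round 1: Ashgrove=24 Briarlake=9 Cedarfen=21 Fernhollow=13 Greywater=11 Ironridge=6 Juniper=20 → close Ashgrove (overflow 19)
  24÷6 = 4 each, +1 to first 0
Round 2: Briarlake=13 Cedarfen=25 Fernhollow=17 Greywater=15 Ironridge=10 Juniper=24 → close Juniper (overflow 15)
  24÷5 = 4 each, +1 to first 4
Round 3: Briarlake=18 Cedarfen=30 Fernhollow=22 Greywater=20 Ironridge=14 → close Cedarfen (overflow 15)
  30÷4 = 7 each, +1 to first 2
Round 4: Briarlake=26 Fernhollow=30 Greywater=27 Ironridge=21 → close Greywater (overflow 17)
  27÷3 = 9 each, +1 to first 0
Round 5: Briarlake=35 Fernhollow=39 Ironridge=30 → close Fernhollow (overflow 25)
  39÷2 = 19 each, +1 to first 1
Round 6: Briarlake=55 Ironridge=49 → close Ironridge (overflow 43)
  49÷1 = 49 each, +1 to first 0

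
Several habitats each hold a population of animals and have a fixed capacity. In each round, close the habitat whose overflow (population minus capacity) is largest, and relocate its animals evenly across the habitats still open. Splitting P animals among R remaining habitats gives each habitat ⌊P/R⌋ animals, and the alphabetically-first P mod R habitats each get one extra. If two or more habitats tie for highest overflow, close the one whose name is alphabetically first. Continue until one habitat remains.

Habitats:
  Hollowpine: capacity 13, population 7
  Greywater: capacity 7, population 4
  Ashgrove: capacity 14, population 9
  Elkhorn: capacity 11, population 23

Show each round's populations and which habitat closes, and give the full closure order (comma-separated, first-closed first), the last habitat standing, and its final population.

Closure order: Elkhorn, Greywater, Ashgrove
Last habitat: Hollowpine with 43 animals

Round 1: Ashgrove=9 Elkhorn=23 Greywater=4 Hollowpine=7 → close Elkhorn (overflow 12)
  23÷3 = 7 each, +1 to first 2
Round 2: Ashgrove=17 Greywater=12 Hollowpine=14 → close Greywater (overflow 5)
  12÷2 = 6 each, +1 to first 0
Round 3: Ashgrove=23 Hollowpine=20 → close Ashgrove (overflow 9)
  23÷1 = 23 each, +1 to first 0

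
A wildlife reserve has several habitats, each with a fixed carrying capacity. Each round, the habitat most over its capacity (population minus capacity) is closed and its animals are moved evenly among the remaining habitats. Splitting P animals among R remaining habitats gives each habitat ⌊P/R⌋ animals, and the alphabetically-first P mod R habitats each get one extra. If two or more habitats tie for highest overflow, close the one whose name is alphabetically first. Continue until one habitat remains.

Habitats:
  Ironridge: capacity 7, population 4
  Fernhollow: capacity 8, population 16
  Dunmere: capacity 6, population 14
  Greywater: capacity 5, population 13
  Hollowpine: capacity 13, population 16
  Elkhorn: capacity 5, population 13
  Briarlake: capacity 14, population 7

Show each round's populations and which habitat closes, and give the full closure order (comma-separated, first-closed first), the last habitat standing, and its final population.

Closure order: Dunmere, Elkhorn, Fernhollow, Greywater, Hollowpine, Briarlake
Last habitat: Ironridge with 83 animals

Round 1: Briarlake=7 Dunmere=14 Elkhorn=13 Fernhollow=16 Greywater=13 Hollowpine=16 Ironridge=4 → close Dunmere (overflow 8)
  14÷6 = 2 each, +1 to first 2
Round 2: Briarlake=10 Elkhorn=16 Fernhollow=18 Greywater=15 Hollowpine=18 Ironridge=6 → close Elkhorn (overflow 11)
  16÷5 = 3 each, +1 to first 1
Round 3: Briarlake=14 Fernhollow=21 Greywater=18 Hollowpine=21 Ironridge=9 → close Fernhollow (overflow 13)
  21÷4 = 5 each, +1 to first 1
Round 4: Briarlake=20 Greywater=23 Hollowpine=26 Ironridge=14 → close Greywater (overflow 18)
  23÷3 = 7 each, +1 to first 2
Round 5: Briarlake=28 Hollowpine=34 Ironridge=21 → close Hollowpine (overflow 21)
  34÷2 = 17 each, +1 to first 0
Round 6: Briarlake=45 Ironridge=38 → close Briarlake (overflow 31)
  45÷1 = 45 each, +1 to first 0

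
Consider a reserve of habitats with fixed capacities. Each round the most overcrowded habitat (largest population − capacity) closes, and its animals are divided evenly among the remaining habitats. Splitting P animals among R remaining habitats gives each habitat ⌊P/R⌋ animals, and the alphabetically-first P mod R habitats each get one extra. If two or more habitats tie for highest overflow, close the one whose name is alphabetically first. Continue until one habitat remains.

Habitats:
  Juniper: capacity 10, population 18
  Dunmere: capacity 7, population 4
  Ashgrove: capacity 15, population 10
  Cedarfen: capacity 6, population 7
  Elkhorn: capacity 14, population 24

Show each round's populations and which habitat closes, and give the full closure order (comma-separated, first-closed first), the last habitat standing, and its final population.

Closure order: Elkhorn, Juniper, Cedarfen, Dunmere
Last habitat: Ashgrove with 63 animals

Round 1: Ashgrove=10 Cedarfen=7 Dunmere=4 Elkhorn=24 Juniper=18 → close Elkhorn (overflow 10)
  24÷4 = 6 each, +1 to first 0
Round 2: Ashgrove=16 Cedarfen=13 Dunmere=10 Juniper=24 → close Juniper (overflow 14)
  24÷3 = 8 each, +1 to first 0
Round 3: Ashgrove=24 Cedarfen=21 Dunmere=18 → close Cedarfen (overflow 15)
  21÷2 = 10 each, +1 to first 1
Round 4: Ashgrove=35 Dunmere=28 → close Dunmere (overflow 21)
  28÷1 = 28 each, +1 to first 0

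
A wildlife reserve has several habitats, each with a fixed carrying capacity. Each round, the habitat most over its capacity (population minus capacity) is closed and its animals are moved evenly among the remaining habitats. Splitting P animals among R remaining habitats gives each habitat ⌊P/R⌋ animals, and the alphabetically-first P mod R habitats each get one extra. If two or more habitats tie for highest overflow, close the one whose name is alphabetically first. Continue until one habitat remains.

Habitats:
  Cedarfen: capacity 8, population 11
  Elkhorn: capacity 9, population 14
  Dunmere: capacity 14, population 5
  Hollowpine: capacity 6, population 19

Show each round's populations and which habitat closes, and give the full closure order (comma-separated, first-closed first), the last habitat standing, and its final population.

Closure order: Hollowpine, Elkhorn, Cedarfen
Last habitat: Dunmere with 49 animals

Round 1: Cedarfen=11 Dunmere=5 Elkhorn=14 Hollowpine=19 → close Hollowpine (overflow 13)
  19÷3 = 6 each, +1 to first 1
Round 2: Cedarfen=18 Dunmere=11 Elkhorn=20 → close Elkhorn (overflow 11)
  20÷2 = 10 each, +1 to first 0
Round 3: Cedarfen=28 Dunmere=21 → close Cedarfen (overflow 20)
  28÷1 = 28 each, +1 to first 0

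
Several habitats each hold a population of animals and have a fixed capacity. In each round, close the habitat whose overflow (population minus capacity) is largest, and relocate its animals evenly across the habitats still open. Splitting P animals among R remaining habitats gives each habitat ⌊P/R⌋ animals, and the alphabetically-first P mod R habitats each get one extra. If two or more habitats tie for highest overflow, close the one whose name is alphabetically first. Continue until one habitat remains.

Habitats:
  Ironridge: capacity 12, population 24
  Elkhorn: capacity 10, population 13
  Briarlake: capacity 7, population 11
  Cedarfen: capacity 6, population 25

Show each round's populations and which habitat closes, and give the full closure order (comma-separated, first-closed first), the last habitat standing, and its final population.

Closure order: Cedarfen, Ironridge, Briarlake
Last habitat: Elkhorn with 73 animals

Round 1: Briarlake=11 Cedarfen=25 Elkhorn=13 Ironridge=24 → close Cedarfen (overflow 19)
  25÷3 = 8 each, +1 to first 1
Round 2: Briarlake=20 Elkhorn=21 Ironridge=32 → close Ironridge (overflow 20)
  32÷2 = 16 each, +1 to first 0
Round 3: Briarlake=36 Elkhorn=37 → close Briarlake (overflow 29)
  36÷1 = 36 each, +1 to first 0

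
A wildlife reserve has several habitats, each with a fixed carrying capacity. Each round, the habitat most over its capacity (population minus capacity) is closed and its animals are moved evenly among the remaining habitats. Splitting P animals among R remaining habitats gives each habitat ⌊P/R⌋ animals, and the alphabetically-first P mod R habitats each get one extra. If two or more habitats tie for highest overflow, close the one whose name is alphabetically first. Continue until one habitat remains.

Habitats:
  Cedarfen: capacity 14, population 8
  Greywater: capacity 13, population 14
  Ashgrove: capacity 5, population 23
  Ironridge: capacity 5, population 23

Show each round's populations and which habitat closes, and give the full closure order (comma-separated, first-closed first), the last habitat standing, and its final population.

Round 1: Ashgrove=23 Cedarfen=8 Greywater=14 Ironridge=23 → close Ashgrove (overflow 18)
  23÷3 = 7 each, +1 to first 2
Round 2: Cedarfen=16 Greywater=22 Ironridge=30 → close Ironridge (overflow 25)
  30÷2 = 15 each, +1 to first 0
Round 3: Cedarfen=31 Greywater=37 → close Greywater (overflow 24)
  37÷1 = 37 each, +1 to first 0

Closure order: Ashgrove, Ironridge, Greywater
Last habitat: Cedarfen with 68 animals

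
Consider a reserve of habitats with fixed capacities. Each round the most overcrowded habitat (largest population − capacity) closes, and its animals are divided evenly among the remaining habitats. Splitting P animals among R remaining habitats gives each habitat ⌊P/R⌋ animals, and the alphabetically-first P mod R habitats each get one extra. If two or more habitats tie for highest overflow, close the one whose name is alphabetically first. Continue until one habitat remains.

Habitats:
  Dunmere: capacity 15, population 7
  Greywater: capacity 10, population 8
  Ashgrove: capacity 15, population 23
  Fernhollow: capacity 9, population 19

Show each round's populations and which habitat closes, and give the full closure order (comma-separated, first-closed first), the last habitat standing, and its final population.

Round 1: Ashgrove=23 Dunmere=7 Fernhollow=19 Greywater=8 → close Fernhollow (overflow 10)
  19÷3 = 6 each, +1 to first 1
Round 2: Ashgrove=30 Dunmere=13 Greywater=14 → close Ashgrove (overflow 15)
  30÷2 = 15 each, +1 to first 0
Round 3: Dunmere=28 Greywater=29 → close Greywater (overflow 19)
  29÷1 = 29 each, +1 to first 0

Closure order: Fernhollow, Ashgrove, Greywater
Last habitat: Dunmere with 57 animals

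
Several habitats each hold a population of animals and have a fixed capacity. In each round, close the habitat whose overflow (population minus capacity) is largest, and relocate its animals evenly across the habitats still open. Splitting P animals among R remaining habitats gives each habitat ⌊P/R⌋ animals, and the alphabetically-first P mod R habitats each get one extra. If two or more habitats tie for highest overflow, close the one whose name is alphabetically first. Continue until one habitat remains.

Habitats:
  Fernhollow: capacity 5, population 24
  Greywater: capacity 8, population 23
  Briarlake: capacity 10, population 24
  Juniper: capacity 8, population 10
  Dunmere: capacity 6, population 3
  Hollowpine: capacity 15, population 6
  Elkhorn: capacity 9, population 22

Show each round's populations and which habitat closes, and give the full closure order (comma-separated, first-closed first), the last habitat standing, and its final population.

Round 1: Briarlake=24 Dunmere=3 Elkhorn=22 Fernhollow=24 Greywater=23 Hollowpine=6 Juniper=10 → close Fernhollow (overflow 19)
  24÷6 = 4 each, +1 to first 0
Round 2: Briarlake=28 Dunmere=7 Elkhorn=26 Greywater=27 Hollowpine=10 Juniper=14 → close Greywater (overflow 19)
  27÷5 = 5 each, +1 to first 2
Round 3: Briarlake=34 Dunmere=13 Elkhorn=31 Hollowpine=15 Juniper=19 → close Briarlake (overflow 24)
  34÷4 = 8 each, +1 to first 2
Round 4: Dunmere=22 Elkhorn=40 Hollowpine=23 Juniper=27 → close Elkhorn (overflow 31)
  40÷3 = 13 each, +1 to first 1
Round 5: Dunmere=36 Hollowpine=36 Juniper=40 → close Juniper (overflow 32)
  40÷2 = 20 each, +1 to first 0
Round 6: Dunmere=56 Hollowpine=56 → close Dunmere (overflow 50)
  56÷1 = 56 each, +1 to first 0

Closure order: Fernhollow, Greywater, Briarlake, Elkhorn, Juniper, Dunmere
Last habitat: Hollowpine with 112 animals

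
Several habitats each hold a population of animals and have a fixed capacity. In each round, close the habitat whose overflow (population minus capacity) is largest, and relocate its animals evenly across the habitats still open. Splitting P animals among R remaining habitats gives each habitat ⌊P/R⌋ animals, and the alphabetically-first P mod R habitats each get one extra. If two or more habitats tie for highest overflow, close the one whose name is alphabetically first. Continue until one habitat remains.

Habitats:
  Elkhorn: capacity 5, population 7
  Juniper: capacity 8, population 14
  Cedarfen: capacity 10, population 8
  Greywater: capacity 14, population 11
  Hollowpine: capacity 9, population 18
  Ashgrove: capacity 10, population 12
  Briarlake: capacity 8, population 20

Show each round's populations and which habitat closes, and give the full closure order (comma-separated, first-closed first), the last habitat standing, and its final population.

Closure order: Briarlake, Hollowpine, Juniper, Ashgrove, Elkhorn, Cedarfen
Last habitat: Greywater with 90 animals

Round 1: Ashgrove=12 Briarlake=20 Cedarfen=8 Elkhorn=7 Greywater=11 Hollowpine=18 Juniper=14 → close Briarlake (overflow 12)
  20÷6 = 3 each, +1 to first 2
Round 2: Ashgrove=16 Cedarfen=12 Elkhorn=10 Greywater=14 Hollowpine=21 Juniper=17 → close Hollowpine (overflow 12)
  21÷5 = 4 each, +1 to first 1
Round 3: Ashgrove=21 Cedarfen=16 Elkhorn=14 Greywater=18 Juniper=21 → close Juniper (overflow 13)
  21÷4 = 5 each, +1 to first 1
Round 4: Ashgrove=27 Cedarfen=21 Elkhorn=19 Greywater=23 → close Ashgrove (overflow 17)
  27÷3 = 9 each, +1 to first 0
Round 5: Cedarfen=30 Elkhorn=28 Greywater=32 → close Elkhorn (overflow 23)
  28÷2 = 14 each, +1 to first 0
Round 6: Cedarfen=44 Greywater=46 → close Cedarfen (overflow 34)
  44÷1 = 44 each, +1 to first 0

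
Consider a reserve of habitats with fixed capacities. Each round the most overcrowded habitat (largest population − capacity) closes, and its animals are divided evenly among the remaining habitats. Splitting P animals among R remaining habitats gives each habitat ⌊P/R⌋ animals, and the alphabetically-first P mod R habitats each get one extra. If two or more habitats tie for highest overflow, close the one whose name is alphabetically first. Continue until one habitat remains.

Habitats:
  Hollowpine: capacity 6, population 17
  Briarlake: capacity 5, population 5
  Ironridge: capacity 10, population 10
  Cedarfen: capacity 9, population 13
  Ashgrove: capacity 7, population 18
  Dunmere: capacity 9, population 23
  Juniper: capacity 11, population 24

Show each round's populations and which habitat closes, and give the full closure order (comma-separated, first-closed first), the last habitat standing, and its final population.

Round 1: Ashgrove=18 Briarlake=5 Cedarfen=13 Dunmere=23 Hollowpine=17 Ironridge=10 Juniper=24 → close Dunmere (overflow 14)
  23÷6 = 3 each, +1 to first 5
Round 2: Ashgrove=22 Briarlake=9 Cedarfen=17 Hollowpine=21 Ironridge=14 Juniper=27 → close Juniper (overflow 16)
  27÷5 = 5 each, +1 to first 2
Round 3: Ashgrove=28 Briarlake=15 Cedarfen=22 Hollowpine=26 Ironridge=19 → close Ashgrove (overflow 21)
  28÷4 = 7 each, +1 to first 0
Round 4: Briarlake=22 Cedarfen=29 Hollowpine=33 Ironridge=26 → close Hollowpine (overflow 27)
  33÷3 = 11 each, +1 to first 0
Round 5: Briarlake=33 Cedarfen=40 Ironridge=37 → close Cedarfen (overflow 31)
  40÷2 = 20 each, +1 to first 0
Round 6: Briarlake=53 Ironridge=57 → close Briarlake (overflow 48)
  53÷1 = 53 each, +1 to first 0

Closure order: Dunmere, Juniper, Ashgrove, Hollowpine, Cedarfen, Briarlake
Last habitat: Ironridge with 110 animals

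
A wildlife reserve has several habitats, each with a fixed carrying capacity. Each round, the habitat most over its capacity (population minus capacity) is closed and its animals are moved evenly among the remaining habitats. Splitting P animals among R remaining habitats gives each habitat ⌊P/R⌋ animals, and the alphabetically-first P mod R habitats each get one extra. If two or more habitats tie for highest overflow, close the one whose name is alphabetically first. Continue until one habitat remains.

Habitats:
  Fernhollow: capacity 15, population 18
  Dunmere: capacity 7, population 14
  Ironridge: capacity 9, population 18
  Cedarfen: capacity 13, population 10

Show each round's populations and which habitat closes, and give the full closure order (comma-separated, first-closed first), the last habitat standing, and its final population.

Round 1: Cedarfen=10 Dunmere=14 Fernhollow=18 Ironridge=18 → close Ironridge (overflow 9)
  18÷3 = 6 each, +1 to first 0
Round 2: Cedarfen=16 Dunmere=20 Fernhollow=24 → close Dunmere (overflow 13)
  20÷2 = 10 each, +1 to first 0
Round 3: Cedarfen=26 Fernhollow=34 → close Fernhollow (overflow 19)
  34÷1 = 34 each, +1 to first 0

Closure order: Ironridge, Dunmere, Fernhollow
Last habitat: Cedarfen with 60 animals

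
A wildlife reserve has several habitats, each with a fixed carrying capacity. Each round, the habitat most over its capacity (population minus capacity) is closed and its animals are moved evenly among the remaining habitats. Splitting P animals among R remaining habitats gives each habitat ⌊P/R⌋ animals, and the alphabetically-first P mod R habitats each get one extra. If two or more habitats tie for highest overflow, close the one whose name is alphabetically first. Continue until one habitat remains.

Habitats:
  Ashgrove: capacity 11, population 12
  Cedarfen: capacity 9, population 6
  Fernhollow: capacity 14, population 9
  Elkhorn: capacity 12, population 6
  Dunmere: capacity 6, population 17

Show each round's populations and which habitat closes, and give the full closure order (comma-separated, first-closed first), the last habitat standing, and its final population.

Round 1: Ashgrove=12 Cedarfen=6 Dunmere=17 Elkhorn=6 Fernhollow=9 → close Dunmere (overflow 11)
  17÷4 = 4 each, +1 to first 1
Round 2: Ashgrove=17 Cedarfen=10 Elkhorn=10 Fernhollow=13 → close Ashgrove (overflow 6)
  17÷3 = 5 each, +1 to first 2
Round 3: Cedarfen=16 Elkhorn=16 Fernhollow=18 → close Cedarfen (overflow 7)
  16÷2 = 8 each, +1 to first 0
Round 4: Elkhorn=24 Fernhollow=26 → close Elkhorn (overflow 12)
  24÷1 = 24 each, +1 to first 0

Closure order: Dunmere, Ashgrove, Cedarfen, Elkhorn
Last habitat: Fernhollow with 50 animals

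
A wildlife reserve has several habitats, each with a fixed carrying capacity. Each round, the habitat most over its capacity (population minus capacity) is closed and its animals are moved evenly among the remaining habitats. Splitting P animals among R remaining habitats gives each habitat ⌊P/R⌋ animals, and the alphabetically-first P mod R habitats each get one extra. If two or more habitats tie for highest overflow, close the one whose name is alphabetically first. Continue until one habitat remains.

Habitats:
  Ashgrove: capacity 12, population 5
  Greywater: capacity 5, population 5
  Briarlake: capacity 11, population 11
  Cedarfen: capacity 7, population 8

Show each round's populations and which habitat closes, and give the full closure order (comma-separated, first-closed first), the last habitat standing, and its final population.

Closure order: Cedarfen, Briarlake, Greywater
Last habitat: Ashgrove with 29 animals

Round 1: Ashgrove=5 Briarlake=11 Cedarfen=8 Greywater=5 → close Cedarfen (overflow 1)
  8÷3 = 2 each, +1 to first 2
Round 2: Ashgrove=8 Briarlake=14 Greywater=7 → close Briarlake (overflow 3)
  14÷2 = 7 each, +1 to first 0
Round 3: Ashgrove=15 Greywater=14 → close Greywater (overflow 9)
  14÷1 = 14 each, +1 to first 0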